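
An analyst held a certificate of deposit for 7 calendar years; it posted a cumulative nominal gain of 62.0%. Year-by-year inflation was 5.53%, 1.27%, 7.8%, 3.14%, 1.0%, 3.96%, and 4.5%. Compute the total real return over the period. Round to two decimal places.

24.25%

Cumulative inflation factor: 1.0553 × 1.0127 × 1.078 × 1.0314 × 1.010 × 1.0396 × 1.045 ≈ 1.30379.
Nominal growth factor: 1.62000. Real growth factor = 1.62000 / 1.30379 ≈ 1.24253.
Total real return ≈ 24.2534%.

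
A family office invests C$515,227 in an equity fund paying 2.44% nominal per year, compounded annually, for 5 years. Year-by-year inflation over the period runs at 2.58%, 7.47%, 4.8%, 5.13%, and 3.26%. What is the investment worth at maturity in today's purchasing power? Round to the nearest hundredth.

C$463,421.79

Nominal value at maturity: C$515,227 × (1 + 2.44%)^5 ≈ C$581,227.91.
Price-level factor over 5 years: 1.0258 × 1.0747 × 1.048 × 1.0513 × 1.0326 ≈ 1.2542092845.
Dividing the nominal maturity value by the price-level factor gives the value in today's money.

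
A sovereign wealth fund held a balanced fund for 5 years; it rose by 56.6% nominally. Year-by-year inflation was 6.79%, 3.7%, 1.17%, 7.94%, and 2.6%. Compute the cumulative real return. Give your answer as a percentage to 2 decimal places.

26.21%

Cumulative inflation factor: 1.0679 × 1.037 × 1.0117 × 1.0794 × 1.026 ≈ 1.24077.
Nominal growth factor: 1.56600. Real growth factor = 1.56600 / 1.24077 ≈ 1.26212.
Total real return ≈ 26.2121%.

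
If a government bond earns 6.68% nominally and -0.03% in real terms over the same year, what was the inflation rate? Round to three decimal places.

6.712%

From (1+r_nom) = (1+r_real)(1+π), we get 1+π = (1 + 6.68%)/(1 − 0.03%) = 1.0668/0.9997 ≈ 1.06712.
So π ≈ 6.7120%.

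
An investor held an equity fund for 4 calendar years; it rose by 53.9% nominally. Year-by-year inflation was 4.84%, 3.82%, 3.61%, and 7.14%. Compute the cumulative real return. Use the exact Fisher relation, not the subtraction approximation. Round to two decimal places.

Cumulative inflation factor: 1.0484 × 1.0382 × 1.0361 × 1.0714 ≈ 1.20826.
Nominal growth factor: 1.53900. Real growth factor = 1.53900 / 1.20826 ≈ 1.27373.
Total real return ≈ 27.3730%.

27.37%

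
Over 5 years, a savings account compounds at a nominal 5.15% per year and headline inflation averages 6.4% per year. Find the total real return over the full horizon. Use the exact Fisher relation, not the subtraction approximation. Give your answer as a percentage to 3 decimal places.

The annual real rate is (1+5.15%)/(1+6.4%) − 1 = -1.1748%.
Compounded over 5 years: (1 + -0.011748)^5 − 1 ≈ -0.05738.

-5.738%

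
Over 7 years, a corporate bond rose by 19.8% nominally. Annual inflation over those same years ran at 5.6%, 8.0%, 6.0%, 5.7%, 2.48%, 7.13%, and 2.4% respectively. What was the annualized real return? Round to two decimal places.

Cumulative inflation factor: 1.056 × 1.080 × 1.060 × 1.057 × 1.0248 × 1.0713 × 1.024 ≈ 1.43654.
Nominal growth factor: 1.19800. Real growth factor = 1.19800 / 1.43654 ≈ 0.83395.
Annualized: 0.83395^(1/7) − 1 ≈ -0.02561.

-2.56%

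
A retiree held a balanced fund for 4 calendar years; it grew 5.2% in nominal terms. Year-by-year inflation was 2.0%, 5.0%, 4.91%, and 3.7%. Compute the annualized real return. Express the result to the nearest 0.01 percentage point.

Cumulative inflation factor: 1.020 × 1.050 × 1.0491 × 1.037 ≈ 1.16516.
Nominal growth factor: 1.05200. Real growth factor = 1.05200 / 1.16516 ≈ 0.90288.
Annualized: 0.90288^(1/4) − 1 ≈ -0.02522.

-2.52%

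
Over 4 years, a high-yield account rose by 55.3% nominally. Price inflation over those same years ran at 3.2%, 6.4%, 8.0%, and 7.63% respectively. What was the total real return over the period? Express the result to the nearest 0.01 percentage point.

21.67%

Cumulative inflation factor: 1.032 × 1.064 × 1.080 × 1.0763 ≈ 1.27638.
Nominal growth factor: 1.55300. Real growth factor = 1.55300 / 1.27638 ≈ 1.21673.
Total real return ≈ 21.6727%.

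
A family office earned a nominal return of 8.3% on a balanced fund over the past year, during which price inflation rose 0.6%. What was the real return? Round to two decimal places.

Real return via the Fisher equation: (1 + 8.3%)/(1 + 0.6%) − 1 = 1.083/1.006 − 1 ≈ 0.07654.

7.65%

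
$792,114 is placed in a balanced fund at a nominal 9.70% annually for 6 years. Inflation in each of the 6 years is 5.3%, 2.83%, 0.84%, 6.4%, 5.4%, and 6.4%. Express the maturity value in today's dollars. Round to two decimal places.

Nominal value at maturity: $792,114 × (1 + 9.70%)^6 ≈ $1,380,471.53.
Price-level factor over 6 years: 1.053 × 1.0283 × 1.0084 × 1.064 × 1.054 × 1.064 ≈ 1.3028814800.
Dividing the nominal maturity value by the price-level factor gives the value in today's money.

$1,059,552.65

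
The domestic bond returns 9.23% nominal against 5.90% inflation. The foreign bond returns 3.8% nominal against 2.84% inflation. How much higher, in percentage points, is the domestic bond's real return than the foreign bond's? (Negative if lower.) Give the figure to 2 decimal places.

2.21

The domestic bond real return: 1.0923/1.0590 − 1 = 3.144%.
The foreign bond real return: 1.038/1.0284 − 1 = 0.933%.
Difference: 3.144 − 0.933 = 2.211 pp.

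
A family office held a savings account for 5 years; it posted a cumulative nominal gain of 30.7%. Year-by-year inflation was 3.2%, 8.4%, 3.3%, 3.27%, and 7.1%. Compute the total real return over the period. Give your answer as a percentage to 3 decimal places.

2.259%

Cumulative inflation factor: 1.032 × 1.084 × 1.033 × 1.0327 × 1.071 ≈ 1.27812.
Nominal growth factor: 1.30700. Real growth factor = 1.30700 / 1.27812 ≈ 1.02259.
Total real return ≈ 2.2593%.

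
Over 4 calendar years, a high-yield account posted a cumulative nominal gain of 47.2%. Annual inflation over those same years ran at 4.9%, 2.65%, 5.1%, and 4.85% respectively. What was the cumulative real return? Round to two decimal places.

24.05%

Cumulative inflation factor: 1.049 × 1.0265 × 1.051 × 1.0485 ≈ 1.18660.
Nominal growth factor: 1.47200. Real growth factor = 1.47200 / 1.18660 ≈ 1.24052.
Total real return ≈ 24.0516%.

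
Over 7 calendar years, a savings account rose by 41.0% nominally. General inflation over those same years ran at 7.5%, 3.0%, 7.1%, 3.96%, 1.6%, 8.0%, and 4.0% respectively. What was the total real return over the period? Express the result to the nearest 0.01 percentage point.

Cumulative inflation factor: 1.075 × 1.030 × 1.071 × 1.0396 × 1.016 × 1.080 × 1.040 ≈ 1.40686.
Nominal growth factor: 1.41000. Real growth factor = 1.41000 / 1.40686 ≈ 1.00223.
Total real return ≈ 0.2229%.

0.22%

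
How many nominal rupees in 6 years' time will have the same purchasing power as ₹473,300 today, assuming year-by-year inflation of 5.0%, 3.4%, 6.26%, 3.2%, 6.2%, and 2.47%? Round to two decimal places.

Cumulative price-level factor: 1.050 × 1.034 × 1.0626 × 1.032 × 1.062 × 1.0247 ≈ 1.2956288192.
Multiplying ₹473,300 by the price-level factor gives the future nominal sum.

₹613,221.12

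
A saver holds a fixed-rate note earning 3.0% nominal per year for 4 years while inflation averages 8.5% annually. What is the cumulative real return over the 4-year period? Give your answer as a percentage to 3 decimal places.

-18.786%

The annual real rate is (1+3.0%)/(1+8.5%) − 1 = -5.0691%.
Compounded over 4 years: (1 + -0.050691)^4 − 1 ≈ -0.18786.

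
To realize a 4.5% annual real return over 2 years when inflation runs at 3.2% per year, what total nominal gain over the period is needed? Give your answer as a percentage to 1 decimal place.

Required annual nominal rate: (1+4.5%)(1+3.2%) − 1 = 7.844%.
Cumulative over 2 years: (1 + 0.07844)^2 − 1 ≈ 0.16303.

16.3%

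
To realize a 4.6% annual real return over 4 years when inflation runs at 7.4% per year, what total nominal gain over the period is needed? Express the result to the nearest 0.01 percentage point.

Required annual nominal rate: (1+4.6%)(1+7.4%) − 1 = 12.3404%.
Cumulative over 4 years: (1 + 0.123404)^4 − 1 ≈ 0.59274.

59.27%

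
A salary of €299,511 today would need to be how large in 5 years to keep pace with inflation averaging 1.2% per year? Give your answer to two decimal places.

Cumulative price-level factor: (1+1.2%)^5 ≈ 1.0614573839.
The nominal amount required is €299,511 scaled up by that factor.

€317,918.16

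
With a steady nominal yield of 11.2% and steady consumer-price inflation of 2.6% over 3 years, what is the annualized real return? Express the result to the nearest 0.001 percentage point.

With constant rates the annual real return is the same each year: (1+11.2%)/(1+2.6%) − 1 = 0.08382.

8.382%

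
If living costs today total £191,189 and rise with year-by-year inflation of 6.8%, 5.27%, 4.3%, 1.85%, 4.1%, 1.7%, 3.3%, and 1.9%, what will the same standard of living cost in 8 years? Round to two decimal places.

Cumulative price-level factor: 1.068 × 1.0527 × 1.043 × 1.0185 × 1.041 × 1.017 × 1.033 × 1.019 ≈ 1.3309673605.
Multiplying £191,189 by the price-level factor gives the future nominal sum.

£254,466.32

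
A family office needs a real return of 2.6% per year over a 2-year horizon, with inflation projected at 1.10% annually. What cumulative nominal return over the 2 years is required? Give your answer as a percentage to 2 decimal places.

Required annual nominal rate: (1+2.6%)(1+1.10%) − 1 = 3.7286%.
Cumulative over 2 years: (1 + 0.037286)^2 − 1 ≈ 0.07596.

7.60%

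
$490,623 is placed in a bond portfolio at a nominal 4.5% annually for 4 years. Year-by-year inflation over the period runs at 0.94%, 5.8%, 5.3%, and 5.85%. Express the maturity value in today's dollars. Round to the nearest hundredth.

Nominal value at maturity: $490,623 × (1 + 4.5%)^4 ≈ $585,077.05.
Price-level factor over 4 years: 1.0094 × 1.058 × 1.053 × 1.0585 ≈ 1.1903322539.
Dividing the nominal maturity value by the price-level factor gives the value in today's money.

$491,524.15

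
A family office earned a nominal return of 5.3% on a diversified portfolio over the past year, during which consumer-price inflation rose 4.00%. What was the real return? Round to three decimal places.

1.250%

Real return via the Fisher equation: (1 + 5.3%)/(1 + 4.00%) − 1 = 1.053/1.0400 − 1 ≈ 0.01250.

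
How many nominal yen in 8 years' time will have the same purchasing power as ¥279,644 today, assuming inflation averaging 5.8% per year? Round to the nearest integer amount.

¥439,027

Cumulative price-level factor: (1+5.8%)^8 ≈ 1.5699482664.
The nominal amount required is ¥279,644 scaled up by that factor.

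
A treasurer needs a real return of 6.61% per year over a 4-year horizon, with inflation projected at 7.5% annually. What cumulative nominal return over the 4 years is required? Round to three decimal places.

72.515%

Required annual nominal rate: (1+6.61%)(1+7.5%) − 1 = 14.60575%.
Cumulative over 4 years: (1 + 0.1460575)^4 − 1 ≈ 0.72515.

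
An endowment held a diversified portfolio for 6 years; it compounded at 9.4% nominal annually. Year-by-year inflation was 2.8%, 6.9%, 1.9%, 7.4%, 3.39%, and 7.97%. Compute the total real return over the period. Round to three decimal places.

27.695%

Cumulative inflation factor: 1.028 × 1.069 × 1.019 × 1.074 × 1.0339 × 1.0797 ≈ 1.34255.
Nominal growth factor: 1.71437. Real growth factor = 1.71437 / 1.34255 ≈ 1.27695.
Total real return ≈ 27.6947%.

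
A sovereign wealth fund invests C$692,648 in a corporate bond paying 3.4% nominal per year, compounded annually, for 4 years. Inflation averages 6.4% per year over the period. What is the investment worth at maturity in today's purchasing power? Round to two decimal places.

Nominal value at maturity: C$692,648 × (1 + 3.4%)^4 ≈ C$791,762.16.
Price-level factor over 4 years: (1 + 6.4%)^4 ≈ 1.2816413532.
Dividing the nominal maturity value by the price-level factor gives the value in today's money.

C$617,772.01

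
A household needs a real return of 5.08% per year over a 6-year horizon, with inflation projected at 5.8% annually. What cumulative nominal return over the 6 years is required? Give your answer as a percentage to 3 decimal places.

88.814%

Required annual nominal rate: (1+5.08%)(1+5.8%) − 1 = 11.17464%.
Cumulative over 6 years: (1 + 0.1117464)^6 − 1 ≈ 0.88814.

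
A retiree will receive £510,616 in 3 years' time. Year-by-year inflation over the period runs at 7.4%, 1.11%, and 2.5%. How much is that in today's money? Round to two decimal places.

Price-level factor over 3 years: 1.074 × 1.0111 × 1.025 = 1.113069435.
Purchasing power today: £510,616 divided by that factor.

£458,745.86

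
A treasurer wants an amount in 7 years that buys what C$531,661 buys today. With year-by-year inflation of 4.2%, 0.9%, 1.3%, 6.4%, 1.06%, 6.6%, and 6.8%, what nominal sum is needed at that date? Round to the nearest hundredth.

C$693,190.36

Cumulative price-level factor: 1.042 × 1.009 × 1.013 × 1.064 × 1.0106 × 1.066 × 1.068 ≈ 1.3038202137.
The nominal amount required is C$531,661 scaled up by that factor.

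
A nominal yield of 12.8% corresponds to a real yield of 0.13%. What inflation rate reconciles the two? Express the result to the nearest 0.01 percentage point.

12.65%

From (1+r_nom) = (1+r_real)(1+π), we get 1+π = (1 + 12.8%)/(1 + 0.13%) = 1.128/1.0013 ≈ 1.12654.
So π ≈ 12.6536%.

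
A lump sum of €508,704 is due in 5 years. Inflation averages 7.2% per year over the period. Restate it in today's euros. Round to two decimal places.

Price-level factor over 5 years: (1 + 7.2%)^5 ≈ 1.4157087842.
Purchasing power today: €508,704 divided by that factor.

€359,328.14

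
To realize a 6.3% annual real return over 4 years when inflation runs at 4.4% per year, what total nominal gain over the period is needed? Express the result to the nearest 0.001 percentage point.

51.682%

Required annual nominal rate: (1+6.3%)(1+4.4%) − 1 = 10.9772%.
Cumulative over 4 years: (1 + 0.109772)^4 − 1 ≈ 0.51682.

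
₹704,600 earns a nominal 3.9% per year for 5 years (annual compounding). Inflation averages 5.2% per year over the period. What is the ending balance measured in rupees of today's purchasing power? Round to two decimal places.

Nominal value at maturity: ₹704,600 × (1 + 3.9%)^5 ≈ ₹853,140.14.
Price-level factor over 5 years: (1 + 5.2%)^5 ≈ 1.2884830183.
The maturity value deflated by that factor is the answer in today's purchasing power.

₹662,127.58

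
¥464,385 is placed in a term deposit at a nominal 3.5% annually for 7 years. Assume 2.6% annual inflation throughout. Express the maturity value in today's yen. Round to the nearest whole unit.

Nominal value at maturity: ¥464,385 × (1 + 3.5%)^7 ≈ ¥590,827.
Price-level factor over 7 years: (1 + 2.6%)^7 ≈ 1.1968274058.
Dividing the nominal maturity value by the price-level factor gives the value in today's money.

¥493,661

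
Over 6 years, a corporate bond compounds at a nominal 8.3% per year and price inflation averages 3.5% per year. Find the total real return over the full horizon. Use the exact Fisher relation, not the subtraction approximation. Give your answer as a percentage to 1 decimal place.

The annual real rate is (1+8.3%)/(1+3.5%) − 1 = 4.6377%.
Compounded over 6 years: (1 + 0.046377)^6 − 1 ≈ 0.31259.

31.3%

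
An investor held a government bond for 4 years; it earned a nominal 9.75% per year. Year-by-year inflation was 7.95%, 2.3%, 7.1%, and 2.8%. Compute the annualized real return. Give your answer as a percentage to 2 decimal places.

4.52%

Cumulative inflation factor: 1.0795 × 1.023 × 1.071 × 1.028 ≈ 1.21585.
Nominal growth factor: 1.45084. Real growth factor = 1.45084 / 1.21585 ≈ 1.19327.
Annualized: 1.19327^(1/4) − 1 ≈ 0.04516.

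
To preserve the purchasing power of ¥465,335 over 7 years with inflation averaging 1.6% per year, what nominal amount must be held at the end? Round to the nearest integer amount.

Cumulative price-level factor: (1+1.6%)^7 ≈ 1.1175216759.
Multiplying ¥465,335 by the price-level factor gives the future nominal sum.

¥520,022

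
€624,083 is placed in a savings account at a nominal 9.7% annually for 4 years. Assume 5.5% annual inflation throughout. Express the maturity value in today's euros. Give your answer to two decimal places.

Nominal value at maturity: €624,083 × (1 + 9.7%)^4 ≈ €903,792.77.
Price-level factor over 4 years: (1 + 5.5%)^4 ≈ 1.2388246506.
Dividing the nominal maturity value by the price-level factor gives the value in today's money.

€729,556.66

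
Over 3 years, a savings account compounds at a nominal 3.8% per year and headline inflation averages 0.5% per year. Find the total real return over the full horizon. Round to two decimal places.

10.18%

The annual real rate is (1+3.8%)/(1+0.5%) − 1 = 3.2836%.
Compounded over 3 years: (1 + 0.032836)^3 − 1 ≈ 0.10178.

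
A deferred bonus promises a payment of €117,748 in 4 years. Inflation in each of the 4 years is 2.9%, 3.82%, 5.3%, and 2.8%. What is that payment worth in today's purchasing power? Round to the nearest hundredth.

Price-level factor over 4 years: 1.029 × 1.0382 × 1.053 × 1.028 ≈ 1.1564261006.
Purchasing power today: €117,748 divided by that factor.

€101,820.60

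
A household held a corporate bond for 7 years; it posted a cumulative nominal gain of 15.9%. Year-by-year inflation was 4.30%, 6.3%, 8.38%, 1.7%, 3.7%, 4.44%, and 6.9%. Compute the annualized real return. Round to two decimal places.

Cumulative inflation factor: 1.0430 × 1.063 × 1.0838 × 1.017 × 1.037 × 1.0444 × 1.069 ≈ 1.41485.
Nominal growth factor: 1.15900. Real growth factor = 1.15900 / 1.41485 ≈ 0.81917.
Annualized: 0.81917^(1/7) − 1 ≈ -0.02809.

-2.81%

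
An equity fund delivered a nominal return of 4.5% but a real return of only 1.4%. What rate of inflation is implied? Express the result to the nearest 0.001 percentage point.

From (1+r_nom) = (1+r_real)(1+π), we get 1+π = (1 + 4.5%)/(1 + 1.4%) = 1.045/1.014 ≈ 1.03057.
So π ≈ 3.0572%.

3.057%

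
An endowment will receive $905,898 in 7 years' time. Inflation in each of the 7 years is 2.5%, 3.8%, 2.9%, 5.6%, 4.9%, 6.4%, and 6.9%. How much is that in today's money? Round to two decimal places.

Price-level factor over 7 years: 1.025 × 1.038 × 1.029 × 1.056 × 1.049 × 1.064 × 1.069 ≈ 1.3794162354.
Purchasing power today: $905,898 divided by that factor.

$656,725.63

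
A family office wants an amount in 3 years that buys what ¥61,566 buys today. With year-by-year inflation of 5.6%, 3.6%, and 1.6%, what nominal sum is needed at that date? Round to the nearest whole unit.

Cumulative price-level factor: 1.056 × 1.036 × 1.016 = 1.111520256.
Multiplying ¥61,566 by the price-level factor gives the future nominal sum.

¥68,432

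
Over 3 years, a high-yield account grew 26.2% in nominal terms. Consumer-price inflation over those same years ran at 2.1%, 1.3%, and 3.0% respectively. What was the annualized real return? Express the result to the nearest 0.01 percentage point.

Cumulative inflation factor: 1.021 × 1.013 × 1.030 ≈ 1.06530.
Nominal growth factor: 1.26200. Real growth factor = 1.26200 / 1.06530 ≈ 1.18464.
Annualized: 1.18464^(1/3) − 1 ≈ 0.05811.

5.81%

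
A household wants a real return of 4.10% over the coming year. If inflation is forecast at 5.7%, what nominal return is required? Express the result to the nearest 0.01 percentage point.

10.03%

By the Fisher equation, 1 + r_nom = (1 + 4.10%)(1 + 5.7%) = 1.0410 × 1.057 = 1.100337.
So r_nom = 10.0337%.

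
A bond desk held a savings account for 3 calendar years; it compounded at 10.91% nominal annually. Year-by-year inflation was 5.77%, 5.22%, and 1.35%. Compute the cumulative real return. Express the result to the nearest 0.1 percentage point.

Cumulative inflation factor: 1.0577 × 1.0522 × 1.0135 ≈ 1.12794.
Nominal growth factor: 1.36431. Real growth factor = 1.36431 / 1.12794 ≈ 1.20956.
Total real return ≈ 20.9560%.

21.0%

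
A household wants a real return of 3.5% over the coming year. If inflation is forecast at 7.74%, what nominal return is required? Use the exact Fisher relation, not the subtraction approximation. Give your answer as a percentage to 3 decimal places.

By the Fisher equation, 1 + r_nom = (1 + 3.5%)(1 + 7.74%) = 1.035 × 1.0774 = 1.115109.
So r_nom = 11.5109%.

11.511%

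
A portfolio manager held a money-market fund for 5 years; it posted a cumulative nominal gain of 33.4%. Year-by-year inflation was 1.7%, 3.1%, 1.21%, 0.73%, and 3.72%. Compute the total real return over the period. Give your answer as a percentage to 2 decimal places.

Cumulative inflation factor: 1.017 × 1.031 × 1.0121 × 1.0073 × 1.0372 ≈ 1.10873.
Nominal growth factor: 1.33400. Real growth factor = 1.33400 / 1.10873 ≈ 1.20318.
Total real return ≈ 20.3182%.

20.32%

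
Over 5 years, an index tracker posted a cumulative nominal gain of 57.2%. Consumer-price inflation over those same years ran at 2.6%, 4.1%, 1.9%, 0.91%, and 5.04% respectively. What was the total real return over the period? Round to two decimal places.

36.27%

Cumulative inflation factor: 1.026 × 1.041 × 1.019 × 1.0091 × 1.0504 ≈ 1.15362.
Nominal growth factor: 1.57200. Real growth factor = 1.57200 / 1.15362 ≈ 1.36267.
Total real return ≈ 36.2672%.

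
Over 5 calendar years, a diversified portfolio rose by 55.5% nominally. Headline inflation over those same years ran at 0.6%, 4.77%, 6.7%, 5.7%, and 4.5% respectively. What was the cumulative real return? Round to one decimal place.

25.2%

Cumulative inflation factor: 1.006 × 1.0477 × 1.067 × 1.057 × 1.045 ≈ 1.24220.
Nominal growth factor: 1.55500. Real growth factor = 1.55500 / 1.24220 ≈ 1.25181.
Total real return ≈ 25.1814%.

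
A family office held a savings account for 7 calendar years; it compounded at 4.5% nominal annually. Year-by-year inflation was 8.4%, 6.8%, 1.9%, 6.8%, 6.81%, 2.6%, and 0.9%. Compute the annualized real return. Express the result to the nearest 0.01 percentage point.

Cumulative inflation factor: 1.084 × 1.068 × 1.019 × 1.068 × 1.0681 × 1.026 × 1.009 ≈ 1.39315.
Nominal growth factor: 1.36086. Real growth factor = 1.36086 / 1.39315 ≈ 0.97683.
Annualized: 0.97683^(1/7) − 1 ≈ -0.00334.

-0.33%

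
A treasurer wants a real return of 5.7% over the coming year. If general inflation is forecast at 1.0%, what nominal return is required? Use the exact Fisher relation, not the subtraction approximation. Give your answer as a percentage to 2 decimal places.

By the Fisher equation, 1 + r_nom = (1 + 5.7%)(1 + 1.0%) = 1.057 × 1.010 = 1.06757.
So r_nom = 6.757%.

6.76%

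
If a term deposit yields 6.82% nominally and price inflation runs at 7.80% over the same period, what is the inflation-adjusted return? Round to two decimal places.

Real return via the Fisher equation: (1 + 6.82%)/(1 + 7.80%) − 1 = 1.0682/1.0780 − 1 ≈ -0.00909.

-0.91%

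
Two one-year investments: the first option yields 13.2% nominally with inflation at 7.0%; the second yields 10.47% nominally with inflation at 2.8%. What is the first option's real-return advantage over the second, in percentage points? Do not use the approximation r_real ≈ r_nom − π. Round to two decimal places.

The first option real return: 1.132/1.070 − 1 = 5.794%.
The second real return: 1.1047/1.028 − 1 = 7.461%.
Difference: 5.794 − 7.461 = -1.667 pp.

-1.67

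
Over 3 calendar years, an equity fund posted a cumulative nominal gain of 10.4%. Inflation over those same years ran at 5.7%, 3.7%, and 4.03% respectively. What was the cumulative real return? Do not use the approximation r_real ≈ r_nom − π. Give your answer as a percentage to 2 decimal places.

Cumulative inflation factor: 1.057 × 1.037 × 1.0403 ≈ 1.14028.
Nominal growth factor: 1.10400. Real growth factor = 1.10400 / 1.14028 ≈ 0.96818.
Total real return ≈ -3.1819%.

-3.18%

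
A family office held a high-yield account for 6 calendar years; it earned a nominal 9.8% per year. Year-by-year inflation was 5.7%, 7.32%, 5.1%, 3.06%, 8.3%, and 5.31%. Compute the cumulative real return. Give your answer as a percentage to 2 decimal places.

Cumulative inflation factor: 1.057 × 1.0732 × 1.051 × 1.0306 × 1.083 × 1.0531 ≈ 1.40135.
Nominal growth factor: 1.75232. Real growth factor = 1.75232 / 1.40135 ≈ 1.25045.
Total real return ≈ 25.0453%.

25.05%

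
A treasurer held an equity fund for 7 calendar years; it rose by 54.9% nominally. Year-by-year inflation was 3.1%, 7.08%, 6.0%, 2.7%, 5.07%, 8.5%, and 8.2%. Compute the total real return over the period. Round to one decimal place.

4.5%

Cumulative inflation factor: 1.031 × 1.0708 × 1.060 × 1.027 × 1.0507 × 1.085 × 1.082 ≈ 1.48245.
Nominal growth factor: 1.54900. Real growth factor = 1.54900 / 1.48245 ≈ 1.04489.
Total real return ≈ 4.4894%.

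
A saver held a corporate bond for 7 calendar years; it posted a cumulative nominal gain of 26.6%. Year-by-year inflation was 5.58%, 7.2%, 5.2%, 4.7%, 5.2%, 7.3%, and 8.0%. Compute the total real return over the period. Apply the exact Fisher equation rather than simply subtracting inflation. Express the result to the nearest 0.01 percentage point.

-16.70%

Cumulative inflation factor: 1.0558 × 1.072 × 1.052 × 1.047 × 1.052 × 1.073 × 1.080 ≈ 1.51977.
Nominal growth factor: 1.26600. Real growth factor = 1.26600 / 1.51977 ≈ 0.83302.
Total real return ≈ -16.6980%.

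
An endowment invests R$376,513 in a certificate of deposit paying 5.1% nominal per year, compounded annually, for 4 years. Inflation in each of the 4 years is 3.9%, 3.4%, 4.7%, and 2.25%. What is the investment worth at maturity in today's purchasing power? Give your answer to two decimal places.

Nominal value at maturity: R$376,513 × (1 + 5.1%)^4 ≈ R$459,399.84.
Price-level factor over 4 years: 1.039 × 1.034 × 1.047 × 1.0225 ≈ 1.1501277567.
The maturity value deflated by that factor is the answer in today's purchasing power.

R$399,433.75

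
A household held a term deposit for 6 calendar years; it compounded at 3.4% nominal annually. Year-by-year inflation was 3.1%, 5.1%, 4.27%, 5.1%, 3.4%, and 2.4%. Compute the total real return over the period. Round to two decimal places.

-2.80%

Cumulative inflation factor: 1.031 × 1.051 × 1.0427 × 1.051 × 1.034 × 1.024 ≈ 1.25731.
Nominal growth factor: 1.22215. Real growth factor = 1.22215 / 1.25731 ≈ 0.97203.
Total real return ≈ -2.7971%.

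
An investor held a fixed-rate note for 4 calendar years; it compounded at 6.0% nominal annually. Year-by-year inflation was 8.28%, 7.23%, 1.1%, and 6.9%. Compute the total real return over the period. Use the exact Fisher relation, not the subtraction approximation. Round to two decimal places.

Cumulative inflation factor: 1.0828 × 1.0723 × 1.011 × 1.069 ≈ 1.25485.
Nominal growth factor: 1.26248. Real growth factor = 1.26248 / 1.25485 ≈ 1.00607.
Total real return ≈ 0.6074%.

0.61%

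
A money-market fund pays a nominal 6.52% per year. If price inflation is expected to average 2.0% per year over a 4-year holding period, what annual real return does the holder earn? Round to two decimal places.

With constant rates the annual real return is the same each year: (1+6.52%)/(1+2.0%) − 1 = 0.04431.

4.43%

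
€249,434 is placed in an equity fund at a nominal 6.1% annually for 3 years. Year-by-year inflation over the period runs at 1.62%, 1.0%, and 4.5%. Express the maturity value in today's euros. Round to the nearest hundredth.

Nominal value at maturity: €249,434 × (1 + 6.1%)^3 ≈ €297,921.47.
Price-level factor over 3 years: 1.0162 × 1.010 × 1.045 = 1.07254829.
The maturity value deflated by that factor is the answer in today's purchasing power.

€277,769.75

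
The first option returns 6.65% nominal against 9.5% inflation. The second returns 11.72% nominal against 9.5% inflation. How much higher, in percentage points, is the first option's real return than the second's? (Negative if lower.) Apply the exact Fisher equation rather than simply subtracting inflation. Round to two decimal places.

The first option real return: 1.0665/1.095 − 1 = -2.603%.
The second real return: 1.1172/1.095 − 1 = 2.027%.
Difference: -2.603 − 2.027 = -4.630 pp.

-4.63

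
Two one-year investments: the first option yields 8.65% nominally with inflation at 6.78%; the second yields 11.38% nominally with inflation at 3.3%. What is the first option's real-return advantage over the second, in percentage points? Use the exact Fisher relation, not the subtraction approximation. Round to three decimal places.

The first option real return: 1.0865/1.0678 − 1 = 1.7513%.
The second real return: 1.1138/1.033 − 1 = 7.8219%.
Difference: 1.7513 − 7.8219 = -6.0706 pp.

-6.071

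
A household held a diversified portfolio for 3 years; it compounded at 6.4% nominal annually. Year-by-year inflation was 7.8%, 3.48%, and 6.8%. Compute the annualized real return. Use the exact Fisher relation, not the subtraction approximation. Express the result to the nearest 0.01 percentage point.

0.37%

Cumulative inflation factor: 1.078 × 1.0348 × 1.068 ≈ 1.19137.
Nominal growth factor: 1.20455. Real growth factor = 1.20455 / 1.19137 ≈ 1.01106.
Annualized: 1.01106^(1/3) − 1 ≈ 0.00367.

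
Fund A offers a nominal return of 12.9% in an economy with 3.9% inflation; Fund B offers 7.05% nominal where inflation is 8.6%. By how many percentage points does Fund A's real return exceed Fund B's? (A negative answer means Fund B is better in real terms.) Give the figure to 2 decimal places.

Fund A real return: 1.129/1.039 − 1 = 8.662%.
Fund B real return: 1.0705/1.086 − 1 = -1.427%.
Difference: 8.662 − (-1.427) = 10.089 pp.

10.09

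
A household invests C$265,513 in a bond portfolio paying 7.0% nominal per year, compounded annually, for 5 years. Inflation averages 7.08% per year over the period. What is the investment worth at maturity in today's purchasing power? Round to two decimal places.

Nominal value at maturity: C$265,513 × (1 + 7.0%)^5 ≈ C$372,395.72.
Price-level factor over 5 years: (1 + 7.08%)^5 ≈ 1.4078027609.
The maturity value deflated by that factor is the answer in today's purchasing power.

C$264,522.65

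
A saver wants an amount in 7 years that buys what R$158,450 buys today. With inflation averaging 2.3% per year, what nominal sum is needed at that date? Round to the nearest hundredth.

Cumulative price-level factor: (1+2.3%)^7 ≈ 1.1725447756.
Multiplying R$158,450 by the price-level factor gives the future nominal sum.

R$185,789.72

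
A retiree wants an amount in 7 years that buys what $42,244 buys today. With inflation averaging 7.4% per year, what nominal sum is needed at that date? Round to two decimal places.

$69,629.78

Cumulative price-level factor: (1+7.4%)^7 ≈ 1.6482761309.
The nominal amount required is $42,244 scaled up by that factor.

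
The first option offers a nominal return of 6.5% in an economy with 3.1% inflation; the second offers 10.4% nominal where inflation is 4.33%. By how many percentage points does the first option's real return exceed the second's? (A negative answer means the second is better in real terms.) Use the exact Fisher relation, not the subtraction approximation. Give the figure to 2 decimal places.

-2.52

The first option real return: 1.065/1.031 − 1 = 3.298%.
The second real return: 1.104/1.0433 − 1 = 5.818%.
Difference: 3.298 − 5.818 = -2.520 pp.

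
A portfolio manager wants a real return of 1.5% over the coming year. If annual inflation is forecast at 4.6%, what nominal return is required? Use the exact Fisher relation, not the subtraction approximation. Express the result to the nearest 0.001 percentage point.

6.169%

By the Fisher equation, 1 + r_nom = (1 + 1.5%)(1 + 4.6%) = 1.015 × 1.046 = 1.06169.
So r_nom = 6.169%.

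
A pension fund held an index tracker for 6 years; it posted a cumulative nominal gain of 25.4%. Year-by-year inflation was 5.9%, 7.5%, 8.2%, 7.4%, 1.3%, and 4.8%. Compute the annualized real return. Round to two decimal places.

Cumulative inflation factor: 1.059 × 1.075 × 1.082 × 1.074 × 1.013 × 1.048 ≈ 1.40445.
Nominal growth factor: 1.25400. Real growth factor = 1.25400 / 1.40445 ≈ 0.89288.
Annualized: 0.89288^(1/6) − 1 ≈ -0.01871.

-1.87%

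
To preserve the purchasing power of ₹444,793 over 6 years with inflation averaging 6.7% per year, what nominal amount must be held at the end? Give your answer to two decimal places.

₹656,363.56

Cumulative price-level factor: (1+6.7%)^6 ≈ 1.4756607180.
The nominal amount required is ₹444,793 scaled up by that factor.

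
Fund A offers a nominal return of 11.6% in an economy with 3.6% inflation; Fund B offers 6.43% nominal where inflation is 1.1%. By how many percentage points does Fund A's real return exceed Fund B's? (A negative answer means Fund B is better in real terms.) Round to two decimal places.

2.45

Fund A real return: 1.116/1.036 − 1 = 7.722%.
Fund B real return: 1.0643/1.011 − 1 = 5.272%.
Difference: 7.722 − 5.272 = 2.450 pp.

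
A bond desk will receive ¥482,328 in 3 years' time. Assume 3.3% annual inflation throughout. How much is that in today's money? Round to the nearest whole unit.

¥437,564

Price-level factor over 3 years: (1 + 3.3%)^3 = 1.102302937.
Purchasing power today: ¥482,328 divided by that factor.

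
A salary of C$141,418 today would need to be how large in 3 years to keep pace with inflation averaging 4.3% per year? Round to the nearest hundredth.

Cumulative price-level factor: (1+4.3%)^3 = 1.134626507.
The nominal amount required is C$141,418 scaled up by that factor.

C$160,456.61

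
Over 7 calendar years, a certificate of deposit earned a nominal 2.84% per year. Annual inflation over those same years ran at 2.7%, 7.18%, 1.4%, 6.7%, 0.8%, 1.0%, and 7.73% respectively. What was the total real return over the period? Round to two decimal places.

Cumulative inflation factor: 1.027 × 1.0718 × 1.014 × 1.067 × 1.008 × 1.010 × 1.0773 ≈ 1.30619.
Nominal growth factor: 1.21656. Real growth factor = 1.21656 / 1.30619 ≈ 0.93139.
Total real return ≈ -6.8615%.

-6.86%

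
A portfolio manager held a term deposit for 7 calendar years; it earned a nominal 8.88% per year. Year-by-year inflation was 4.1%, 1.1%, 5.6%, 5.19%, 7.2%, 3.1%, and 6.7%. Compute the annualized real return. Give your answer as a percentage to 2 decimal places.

4.00%

Cumulative inflation factor: 1.041 × 1.011 × 1.056 × 1.0519 × 1.072 × 1.031 × 1.067 ≈ 1.37866.
Nominal growth factor: 1.81400. Real growth factor = 1.81400 / 1.37866 ≈ 1.31577.
Annualized: 1.31577^(1/7) − 1 ≈ 0.03998.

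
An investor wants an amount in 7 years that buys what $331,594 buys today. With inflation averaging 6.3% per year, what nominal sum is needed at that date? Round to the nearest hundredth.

$508,556.86

Cumulative price-level factor: (1+6.3%)^7 ≈ 1.5336732814.
Multiplying $331,594 by the price-level factor gives the future nominal sum.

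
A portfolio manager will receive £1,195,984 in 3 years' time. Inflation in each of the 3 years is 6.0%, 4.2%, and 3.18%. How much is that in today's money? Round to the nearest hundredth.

£1,049,436.73

Price-level factor over 3 years: 1.060 × 1.042 × 1.0318 = 1.139643736.
Purchasing power today: £1,195,984 divided by that factor.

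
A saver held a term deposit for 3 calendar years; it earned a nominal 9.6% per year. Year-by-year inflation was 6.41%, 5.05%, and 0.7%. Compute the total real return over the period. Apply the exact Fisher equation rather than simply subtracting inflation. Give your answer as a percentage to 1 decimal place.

Cumulative inflation factor: 1.0641 × 1.0505 × 1.007 ≈ 1.12566.
Nominal growth factor: 1.31653. Real growth factor = 1.31653 / 1.12566 ≈ 1.16956.
Total real return ≈ 16.9563%.

17.0%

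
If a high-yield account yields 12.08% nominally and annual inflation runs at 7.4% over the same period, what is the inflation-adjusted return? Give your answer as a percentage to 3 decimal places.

4.358%

Real return via the Fisher equation: (1 + 12.08%)/(1 + 7.4%) − 1 = 1.1208/1.074 − 1 ≈ 0.04358.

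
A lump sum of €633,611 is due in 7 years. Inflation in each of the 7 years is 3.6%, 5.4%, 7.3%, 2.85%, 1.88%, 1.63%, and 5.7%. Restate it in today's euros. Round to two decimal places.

€480,432.61

Price-level factor over 7 years: 1.036 × 1.054 × 1.073 × 1.0285 × 1.0188 × 1.0163 × 1.057 ≈ 1.3188342994.
Purchasing power today: €633,611 divided by that factor.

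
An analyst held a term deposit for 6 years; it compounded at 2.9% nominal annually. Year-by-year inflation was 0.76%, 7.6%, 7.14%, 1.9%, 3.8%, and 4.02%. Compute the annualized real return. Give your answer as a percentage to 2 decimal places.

-1.22%

Cumulative inflation factor: 1.0076 × 1.076 × 1.0714 × 1.019 × 1.038 × 1.0402 ≈ 1.27803.
Nominal growth factor: 1.18711. Real growth factor = 1.18711 / 1.27803 ≈ 0.92886.
Annualized: 0.92886^(1/6) − 1 ≈ -0.01222.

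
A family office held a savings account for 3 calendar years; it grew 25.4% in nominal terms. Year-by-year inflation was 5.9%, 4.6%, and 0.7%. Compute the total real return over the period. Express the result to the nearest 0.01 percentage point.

12.42%

Cumulative inflation factor: 1.059 × 1.046 × 1.007 ≈ 1.11547.
Nominal growth factor: 1.25400. Real growth factor = 1.25400 / 1.11547 ≈ 1.12419.
Total real return ≈ 12.4192%.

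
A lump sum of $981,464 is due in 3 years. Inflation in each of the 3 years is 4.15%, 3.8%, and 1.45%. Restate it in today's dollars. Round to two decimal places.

$894,881.84

Price-level factor over 3 years: 1.0415 × 1.038 × 1.0145 = 1.0967526165.
Purchasing power today: $981,464 divided by that factor.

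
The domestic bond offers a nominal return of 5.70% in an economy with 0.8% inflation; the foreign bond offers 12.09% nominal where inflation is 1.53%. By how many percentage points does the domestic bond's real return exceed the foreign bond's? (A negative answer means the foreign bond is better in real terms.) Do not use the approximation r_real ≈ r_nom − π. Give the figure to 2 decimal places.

-5.54

The domestic bond real return: 1.0570/1.008 − 1 = 4.861%.
The foreign bond real return: 1.1209/1.0153 − 1 = 10.401%.
Difference: 4.861 − 10.401 = -5.540 pp.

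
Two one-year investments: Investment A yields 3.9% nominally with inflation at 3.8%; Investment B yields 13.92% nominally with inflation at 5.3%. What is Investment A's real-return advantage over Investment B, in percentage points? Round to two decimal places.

-8.09

Investment A real return: 1.039/1.038 − 1 = 0.096%.
Investment B real return: 1.1392/1.053 − 1 = 8.186%.
Difference: 0.096 − 8.186 = -8.090 pp.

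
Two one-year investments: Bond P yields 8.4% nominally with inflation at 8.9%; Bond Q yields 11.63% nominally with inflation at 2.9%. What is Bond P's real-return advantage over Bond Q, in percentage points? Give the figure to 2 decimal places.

-8.94

Bond P real return: 1.084/1.089 − 1 = -0.459%.
Bond Q real return: 1.1163/1.029 − 1 = 8.484%.
Difference: -0.459 − 8.484 = -8.943 pp.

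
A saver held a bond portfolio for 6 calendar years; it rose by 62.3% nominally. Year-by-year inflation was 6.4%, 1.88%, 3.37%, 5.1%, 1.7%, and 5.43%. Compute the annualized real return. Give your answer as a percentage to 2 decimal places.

Cumulative inflation factor: 1.064 × 1.0188 × 1.0337 × 1.051 × 1.017 × 1.0543 ≈ 1.26274.
Nominal growth factor: 1.62300. Real growth factor = 1.62300 / 1.26274 ≈ 1.28530.
Annualized: 1.28530^(1/6) − 1 ≈ 0.04272.

4.27%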